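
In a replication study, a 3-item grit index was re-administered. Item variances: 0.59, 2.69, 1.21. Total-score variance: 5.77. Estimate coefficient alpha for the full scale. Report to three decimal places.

α = 0.333

Σσ²ᵢ = 0.59 + 2.69 + 1.21 = 4.49
α = (k/(k−1))·(1 − Σσ²ᵢ/σ²_T) = (3/2)·(1 − 4.49/5.77) = 0.333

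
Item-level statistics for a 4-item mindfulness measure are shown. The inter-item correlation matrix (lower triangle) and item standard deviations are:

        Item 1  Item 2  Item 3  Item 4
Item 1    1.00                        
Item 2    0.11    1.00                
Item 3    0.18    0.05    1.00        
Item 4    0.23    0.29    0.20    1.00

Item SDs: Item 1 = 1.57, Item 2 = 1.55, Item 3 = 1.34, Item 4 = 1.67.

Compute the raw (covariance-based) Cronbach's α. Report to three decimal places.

Σσ²ᵢ = 1.57² + 1.55² + 1.34² + 1.67² = 9.4519
Covariances σ_ij = r_ij · s_i · s_j:
  σ(Item 1,Item 2) = 0.11 × 1.57 × 1.55 = 0.2677
  σ(Item 1,Item 3) = 0.18 × 1.57 × 1.34 = 0.3787
  σ(Item 1,Item 4) = 0.23 × 1.57 × 1.67 = 0.6030
  σ(Item 2,Item 3) = 0.05 × 1.55 × 1.34 = 0.1039
  σ(Item 2,Item 4) = 0.29 × 1.55 × 1.67 = 0.7507
  σ(Item 3,Item 4) = 0.20 × 1.34 × 1.67 = 0.4476
σ²_T = Σσ²ᵢ + 2·Σσ_ij = 9.4519 + 2 × 2.5516 = 14.5551
α = (4/3)·(1 − 9.4519/14.5551) = 0.467

α = 0.467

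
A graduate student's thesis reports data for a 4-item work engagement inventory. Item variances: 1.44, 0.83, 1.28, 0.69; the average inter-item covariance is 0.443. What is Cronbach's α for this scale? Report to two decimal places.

α = 0.74

Σσᵢ² = 1.44 + 0.83 + 1.28 + 0.69 = 4.24
Sum of the 6 distinct covariances = 6 × 0.443 = 2.658
σ²_T = Σσᵢ² + 2·Σcov = 4.24 + 2 × 2.658 = 9.556
α = (4/3)·(1 − 4.24/9.556) = 0.74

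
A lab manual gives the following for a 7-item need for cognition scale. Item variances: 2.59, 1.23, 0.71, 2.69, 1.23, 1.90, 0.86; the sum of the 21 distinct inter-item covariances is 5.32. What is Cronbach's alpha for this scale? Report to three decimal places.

α = 0.568

Σσ²ᵢ = 2.59 + 1.23 + 0.71 + 2.69 + 1.23 + 1.90 + 0.86 = 11.21
Sum of distinct covariances = 5.32
Var(T) = Σσ²ᵢ + 2·Σcov = 11.21 + 2 × 5.32 = 21.85
α = (7/6)·(1 − 11.21/21.85) = 0.568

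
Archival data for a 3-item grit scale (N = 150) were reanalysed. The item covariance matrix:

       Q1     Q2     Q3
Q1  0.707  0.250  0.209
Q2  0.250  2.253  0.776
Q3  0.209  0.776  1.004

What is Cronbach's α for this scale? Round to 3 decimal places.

α = 0.576

Σσᵢ² = 0.707 + 2.253 + 1.004 = 3.964
Sum of the distinct covariances = 1.235
Var(T) = 3.964 + 2 × 1.235 = 6.434
α = (k/(k−1))·(1 − Σσᵢ²/Var(T)) = (3/2)·(1 − 3.964/6.434) = 0.576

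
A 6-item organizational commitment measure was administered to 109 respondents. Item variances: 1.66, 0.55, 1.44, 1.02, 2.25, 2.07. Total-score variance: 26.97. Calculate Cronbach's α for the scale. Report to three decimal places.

α = 0.800

Σσ²ᵢ = 1.66 + 0.55 + 1.44 + 1.02 + 2.25 + 2.07 = 8.99
α = (k/(k−1))·(1 − Σσ²ᵢ/σ²_T) = (6/5)·(1 − 8.99/26.97) = 0.800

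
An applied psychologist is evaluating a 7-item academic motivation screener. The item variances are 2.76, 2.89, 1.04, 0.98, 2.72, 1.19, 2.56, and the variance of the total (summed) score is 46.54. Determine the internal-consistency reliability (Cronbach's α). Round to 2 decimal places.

Cronbach's α = 0.81

sum of item variances = 2.76 + 2.89 + 1.04 + 0.98 + 2.72 + 1.19 + 2.56 = 14.14
α = (k/(k−1))·(1 − sum of item variances/σ²_T) = (7/6)·(1 − 14.14/46.54) = 0.81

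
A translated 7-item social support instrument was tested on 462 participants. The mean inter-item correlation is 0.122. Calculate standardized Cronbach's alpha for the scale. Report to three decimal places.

Standardized α = k·r̄ / (1 + (k−1)·r̄) = 7 × 0.122 / (1 + 6 × 0.122)
  = 0.8540 / 1.7320 = 0.493

standardized Cronbach's alpha = 0.493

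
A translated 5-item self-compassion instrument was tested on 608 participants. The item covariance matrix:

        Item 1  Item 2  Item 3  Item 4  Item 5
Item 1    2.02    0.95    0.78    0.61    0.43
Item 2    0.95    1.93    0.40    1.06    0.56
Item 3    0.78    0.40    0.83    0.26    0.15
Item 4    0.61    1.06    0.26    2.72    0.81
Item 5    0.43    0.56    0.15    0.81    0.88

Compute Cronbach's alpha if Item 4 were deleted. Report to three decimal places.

Remaining items: Item 1, Item 2, Item 3, Item 5 (k = 4).
sum of item variances = 2.02 + 1.93 + 0.83 + 0.88 = 5.66
Var(T) = 5.66 + 2 × 3.27 = 12.20
α (item deleted) = (4/3)·(1 − 5.66/12.20) = 0.715

Cronbach's alpha = 0.715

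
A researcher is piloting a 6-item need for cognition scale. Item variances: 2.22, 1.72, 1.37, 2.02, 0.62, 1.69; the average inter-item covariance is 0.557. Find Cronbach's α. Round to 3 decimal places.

Cronbach's α = 0.761

Σσᵢ² = 2.22 + 1.72 + 1.37 + 2.02 + 0.62 + 1.69 = 9.64
Sum of the 15 distinct covariances = 15 × 0.557 = 8.355
σ²_T = Σσᵢ² + 2·Σcov = 9.64 + 2 × 8.355 = 26.350
α = (6/5)·(1 − 9.64/26.350) = 0.761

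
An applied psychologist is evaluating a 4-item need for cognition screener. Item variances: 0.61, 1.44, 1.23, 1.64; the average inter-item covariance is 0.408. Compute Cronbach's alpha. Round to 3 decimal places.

α = 0.665

Σσᵢ² = 0.61 + 1.44 + 1.23 + 1.64 = 4.92
Sum of the 6 distinct covariances = 6 × 0.408 = 2.448
Var(T) = Σσᵢ² + 2·Σcov = 4.92 + 2 × 2.448 = 9.816
α = (4/3)·(1 − 4.92/9.816) = 0.665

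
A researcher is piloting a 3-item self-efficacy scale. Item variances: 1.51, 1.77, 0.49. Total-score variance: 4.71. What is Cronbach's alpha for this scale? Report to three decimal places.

sum of item variances = 1.51 + 1.77 + 0.49 = 3.77
α = (k/(k−1))·(1 − sum of item variances/σ²_total) = (3/2)·(1 − 3.77/4.71) = 0.299

Cronbach's alpha = 0.299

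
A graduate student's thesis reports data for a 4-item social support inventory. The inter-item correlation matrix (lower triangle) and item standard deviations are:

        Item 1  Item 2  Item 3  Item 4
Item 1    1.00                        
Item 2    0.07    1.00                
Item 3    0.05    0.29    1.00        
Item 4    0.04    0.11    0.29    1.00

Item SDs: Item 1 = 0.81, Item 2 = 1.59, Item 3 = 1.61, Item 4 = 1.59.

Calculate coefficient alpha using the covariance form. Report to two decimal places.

Σσ²ᵢ = 0.81² + 1.59² + 1.61² + 1.59² = 8.3044
Covariances σ_ij = r_ij · s_i · s_j:
  σ(Item 1,Item 2) = 0.07 × 0.81 × 1.59 = 0.0902
  σ(Item 1,Item 3) = 0.05 × 0.81 × 1.61 = 0.0652
  σ(Item 1,Item 4) = 0.04 × 0.81 × 1.59 = 0.0515
  σ(Item 2,Item 3) = 0.29 × 1.59 × 1.61 = 0.7424
  σ(Item 2,Item 4) = 0.11 × 1.59 × 1.59 = 0.2781
  σ(Item 3,Item 4) = 0.29 × 1.61 × 1.59 = 0.7424
σ²_T = Σσ²ᵢ + 2·Σσ_ij = 8.3044 + 2 × 1.9698 = 12.2440
α = (4/3)·(1 − 8.3044/12.2440) = 0.43

α = 0.43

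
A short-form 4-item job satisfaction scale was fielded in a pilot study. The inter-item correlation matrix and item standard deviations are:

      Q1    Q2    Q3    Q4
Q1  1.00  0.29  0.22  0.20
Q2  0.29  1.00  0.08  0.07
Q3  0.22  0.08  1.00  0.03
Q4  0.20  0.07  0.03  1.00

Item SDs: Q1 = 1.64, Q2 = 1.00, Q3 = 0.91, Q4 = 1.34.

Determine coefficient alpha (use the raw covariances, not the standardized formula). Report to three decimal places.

Σσ²ᵢ = 1.64² + 1.00² + 0.91² + 1.34² = 6.3133
Covariances σ_ij = r_ij · s_i · s_j:
  σ(Q1,Q2) = 0.29 × 1.64 × 1.00 = 0.4756
  σ(Q1,Q3) = 0.22 × 1.64 × 0.91 = 0.3283
  σ(Q1,Q4) = 0.20 × 1.64 × 1.34 = 0.4395
  σ(Q2,Q3) = 0.08 × 1.00 × 0.91 = 0.0728
  σ(Q2,Q4) = 0.07 × 1.00 × 1.34 = 0.0938
  σ(Q3,Q4) = 0.03 × 0.91 × 1.34 = 0.0366
σ²_T = Σσ²ᵢ + 2·Σσ_ij = 6.3133 + 2 × 1.4466 = 9.2065
α = (4/3)·(1 − 6.3133/9.2065) = 0.419

coefficient alpha = 0.419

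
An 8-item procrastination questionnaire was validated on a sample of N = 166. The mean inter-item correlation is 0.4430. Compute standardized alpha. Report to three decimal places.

α = 0.864

Standardized α = k·r̄ / (1 + (k−1)·r̄) = 8 × 0.4430 / (1 + 7 × 0.4430)
  = 3.5440 / 4.1010 = 0.864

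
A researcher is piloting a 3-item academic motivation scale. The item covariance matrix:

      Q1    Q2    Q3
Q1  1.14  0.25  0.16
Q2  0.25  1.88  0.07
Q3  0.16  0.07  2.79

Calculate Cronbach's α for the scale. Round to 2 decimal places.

Σσ²ᵢ = 1.14 + 1.88 + 2.79 = 5.81
Sum of off-diagonal covariances = 0.48
σ²_total = 5.81 + 2 × 0.48 = 6.77
α = (k/(k−1))·(1 − Σσ²ᵢ/σ²_total) = (3/2)·(1 − 5.81/6.77) = 0.21

Cronbach's α = 0.21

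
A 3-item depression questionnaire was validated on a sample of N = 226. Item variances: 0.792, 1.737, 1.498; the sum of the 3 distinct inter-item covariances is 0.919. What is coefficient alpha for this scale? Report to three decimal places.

coefficient alpha = 0.470

Σσ²ᵢ = 0.792 + 1.737 + 1.498 = 4.027
Sum of distinct covariances = 0.919
Var(T) = Σσ²ᵢ + 2·Σcov = 4.027 + 2 × 0.919 = 5.865
α = (3/2)·(1 − 4.027/5.865) = 0.470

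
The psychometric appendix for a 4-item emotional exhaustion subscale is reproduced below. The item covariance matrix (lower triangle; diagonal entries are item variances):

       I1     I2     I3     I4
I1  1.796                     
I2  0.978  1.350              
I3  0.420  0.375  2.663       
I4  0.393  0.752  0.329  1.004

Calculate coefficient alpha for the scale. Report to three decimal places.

α = 0.651

Σσᵢ² = 1.796 + 1.350 + 2.663 + 1.004 = 6.813
Sum of the distinct covariances = 3.247
Var(T) = 6.813 + 2 × 3.247 = 13.307
α = (k/(k−1))·(1 − Σσᵢ²/Var(T)) = (4/3)·(1 − 6.813/13.307) = 0.651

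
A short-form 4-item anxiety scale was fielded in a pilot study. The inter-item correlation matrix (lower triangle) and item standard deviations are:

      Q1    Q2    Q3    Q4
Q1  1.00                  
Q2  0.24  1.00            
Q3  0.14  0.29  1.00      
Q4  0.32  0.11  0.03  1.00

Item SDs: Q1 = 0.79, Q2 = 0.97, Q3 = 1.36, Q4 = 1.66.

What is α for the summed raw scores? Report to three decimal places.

Σσ²ᵢ = 0.79² + 0.97² + 1.36² + 1.66² = 6.1702
Covariances σ_ij = r_ij · s_i · s_j:
  σ(Q1,Q2) = 0.24 × 0.79 × 0.97 = 0.1839
  σ(Q1,Q3) = 0.14 × 0.79 × 1.36 = 0.1504
  σ(Q1,Q4) = 0.32 × 0.79 × 1.66 = 0.4196
  σ(Q2,Q3) = 0.29 × 0.97 × 1.36 = 0.3826
  σ(Q2,Q4) = 0.11 × 0.97 × 1.66 = 0.1771
  σ(Q3,Q4) = 0.03 × 1.36 × 1.66 = 0.0677
σ²_T = Σσ²ᵢ + 2·Σσ_ij = 6.1702 + 2 × 1.3813 = 8.9328
α = (4/3)·(1 − 6.1702/8.9328) = 0.412

α = 0.412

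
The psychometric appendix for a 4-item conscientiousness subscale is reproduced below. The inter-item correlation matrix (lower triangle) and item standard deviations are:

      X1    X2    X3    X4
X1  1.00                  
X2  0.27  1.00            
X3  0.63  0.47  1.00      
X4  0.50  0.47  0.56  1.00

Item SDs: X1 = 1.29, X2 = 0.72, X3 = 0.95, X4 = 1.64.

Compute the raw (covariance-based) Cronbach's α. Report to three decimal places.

Σσ²ᵢ = 1.29² + 0.72² + 0.95² + 1.64² = 5.7746
Covariances σ_ij = r_ij · s_i · s_j:
  σ(X1,X2) = 0.27 × 1.29 × 0.72 = 0.2508
  σ(X1,X3) = 0.63 × 1.29 × 0.95 = 0.7721
  σ(X1,X4) = 0.50 × 1.29 × 1.64 = 1.0578
  σ(X2,X3) = 0.47 × 0.72 × 0.95 = 0.3215
  σ(X2,X4) = 0.47 × 0.72 × 1.64 = 0.5550
  σ(X3,X4) = 0.56 × 0.95 × 1.64 = 0.8725
σ²_T = Σσ²ᵢ + 2·Σσ_ij = 5.7746 + 2 × 3.8297 = 13.4340
α = (4/3)·(1 − 5.7746/13.4340) = 0.760

Cronbach's α = 0.760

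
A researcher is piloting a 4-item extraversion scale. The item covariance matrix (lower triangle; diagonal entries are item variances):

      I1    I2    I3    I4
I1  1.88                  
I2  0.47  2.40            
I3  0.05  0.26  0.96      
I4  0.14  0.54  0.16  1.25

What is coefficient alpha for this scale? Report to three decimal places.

α = 0.444

Σσ²ᵢ = 1.88 + 2.40 + 0.96 + 1.25 = 6.49
Σ_{i<j} σ_ij = 1.62
Var(T) = 6.49 + 2 × 1.62 = 9.73
α = (k/(k−1))·(1 − Σσ²ᵢ/Var(T)) = (4/3)·(1 − 6.49/9.73) = 0.444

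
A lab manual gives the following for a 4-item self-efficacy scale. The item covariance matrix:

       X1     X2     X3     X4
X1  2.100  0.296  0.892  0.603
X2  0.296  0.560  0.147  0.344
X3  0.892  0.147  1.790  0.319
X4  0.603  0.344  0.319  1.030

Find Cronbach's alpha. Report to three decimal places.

Cronbach's alpha = 0.649

Σσᵢ² = 2.100 + 0.560 + 1.790 + 1.030 = 5.480
Sum of the distinct covariances = 2.601
total variance = 5.480 + 2 × 2.601 = 10.682
α = (k/(k−1))·(1 − Σσᵢ²/total variance) = (4/3)·(1 − 5.480/10.682) = 0.649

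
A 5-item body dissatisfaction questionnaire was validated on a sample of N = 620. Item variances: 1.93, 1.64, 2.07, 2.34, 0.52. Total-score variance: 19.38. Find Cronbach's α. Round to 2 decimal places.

sum of item variances = 1.93 + 1.64 + 2.07 + 2.34 + 0.52 = 8.50
α = (k/(k−1))·(1 − sum of item variances/σ²_total) = (5/4)·(1 − 8.50/19.38) = 0.70

α = 0.70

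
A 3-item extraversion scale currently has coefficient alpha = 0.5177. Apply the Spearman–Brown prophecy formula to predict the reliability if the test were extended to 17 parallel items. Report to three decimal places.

Length factor m = 17/3 = 5.6667
α' = m·α / (1 + (m−1)·α)
   = 17/3 × 0.5177 / (1 + (17/3 − 1) × 0.5177)
   = 2.9336 / 3.4159 = 0.859

predicted reliability = 0.859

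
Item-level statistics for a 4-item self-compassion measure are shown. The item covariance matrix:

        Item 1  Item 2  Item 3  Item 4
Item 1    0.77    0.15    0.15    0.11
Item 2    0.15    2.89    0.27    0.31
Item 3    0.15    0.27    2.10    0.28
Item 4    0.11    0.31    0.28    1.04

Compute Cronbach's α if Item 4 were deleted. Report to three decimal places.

Remaining items: Item 1, Item 2, Item 3 (k = 3).
ΣVar(i) = 0.77 + 2.89 + 2.10 = 5.76
Var(T) = 5.76 + 2 × 0.57 = 6.90
α (item deleted) = (3/2)·(1 − 5.76/6.90) = 0.248

α = 0.248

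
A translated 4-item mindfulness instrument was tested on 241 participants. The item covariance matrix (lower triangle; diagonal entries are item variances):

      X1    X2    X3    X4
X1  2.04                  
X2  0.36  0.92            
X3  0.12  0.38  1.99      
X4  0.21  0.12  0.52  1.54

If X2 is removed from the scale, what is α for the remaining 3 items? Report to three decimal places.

Remaining items: X1, X3, X4 (k = 3).
Σσᵢ² = 2.04 + 1.99 + 1.54 = 5.57
Var(T) = 5.57 + 2 × 0.85 = 7.27
α (item deleted) = (3/2)·(1 − 5.57/7.27) = 0.351

α = 0.351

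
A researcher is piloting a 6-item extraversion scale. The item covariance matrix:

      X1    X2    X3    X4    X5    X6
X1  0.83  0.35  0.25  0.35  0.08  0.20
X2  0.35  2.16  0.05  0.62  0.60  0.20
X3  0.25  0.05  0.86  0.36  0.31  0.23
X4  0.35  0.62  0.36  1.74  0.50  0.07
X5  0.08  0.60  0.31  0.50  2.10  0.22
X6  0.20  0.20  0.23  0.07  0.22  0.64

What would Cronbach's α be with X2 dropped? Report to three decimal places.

Remaining items: X1, X3, X4, X5, X6 (k = 5).
Σσ²ᵢ = 0.83 + 0.86 + 1.74 + 2.10 + 0.64 = 6.17
Var(T) = 6.17 + 2 × 2.57 = 11.31
α (item deleted) = (5/4)·(1 − 6.17/11.31) = 0.568

Cronbach's α = 0.568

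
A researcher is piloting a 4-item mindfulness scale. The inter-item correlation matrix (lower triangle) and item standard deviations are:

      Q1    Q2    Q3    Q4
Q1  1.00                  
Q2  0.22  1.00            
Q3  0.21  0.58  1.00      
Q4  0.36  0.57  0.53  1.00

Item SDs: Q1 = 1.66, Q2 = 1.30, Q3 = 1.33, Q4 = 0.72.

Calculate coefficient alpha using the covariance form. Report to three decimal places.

Σσ²ᵢ = 1.66² + 1.30² + 1.33² + 0.72² = 6.7329
Covariances σ_ij = r_ij · s_i · s_j:
  σ(Q1,Q2) = 0.22 × 1.66 × 1.30 = 0.4748
  σ(Q1,Q3) = 0.21 × 1.66 × 1.33 = 0.4636
  σ(Q1,Q4) = 0.36 × 1.66 × 0.72 = 0.4303
  σ(Q2,Q3) = 0.58 × 1.30 × 1.33 = 1.0028
  σ(Q2,Q4) = 0.57 × 1.30 × 0.72 = 0.5335
  σ(Q3,Q4) = 0.53 × 1.33 × 0.72 = 0.5075
σ²_T = Σσ²ᵢ + 2·Σσ_ij = 6.7329 + 2 × 3.4125 = 13.5579
α = (4/3)·(1 − 6.7329/13.5579) = 0.671

coefficient alpha = 0.671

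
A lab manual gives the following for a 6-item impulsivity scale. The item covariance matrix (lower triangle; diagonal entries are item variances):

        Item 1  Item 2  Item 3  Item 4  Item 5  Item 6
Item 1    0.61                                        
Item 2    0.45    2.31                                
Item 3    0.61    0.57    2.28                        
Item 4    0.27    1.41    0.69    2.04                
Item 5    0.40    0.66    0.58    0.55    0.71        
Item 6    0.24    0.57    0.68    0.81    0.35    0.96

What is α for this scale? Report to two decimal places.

α = 0.80

Σσᵢ² = 0.61 + 2.31 + 2.28 + 2.04 + 0.71 + 0.96 = 8.91
Sum of the distinct covariances = 8.84
total variance = 8.91 + 2 × 8.84 = 26.59
α = (k/(k−1))·(1 − Σσᵢ²/total variance) = (6/5)·(1 − 8.91/26.59) = 0.80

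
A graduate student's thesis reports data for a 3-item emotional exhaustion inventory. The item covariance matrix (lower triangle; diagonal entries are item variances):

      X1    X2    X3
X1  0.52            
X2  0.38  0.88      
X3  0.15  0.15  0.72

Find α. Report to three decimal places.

α = 0.586

ΣVar(i) = 0.52 + 0.88 + 0.72 = 2.12
Σ_{i<j} σ_ij = 0.68
σ²_T = 2.12 + 2 × 0.68 = 3.48
α = (k/(k−1))·(1 − ΣVar(i)/σ²_T) = (3/2)·(1 − 2.12/3.48) = 0.586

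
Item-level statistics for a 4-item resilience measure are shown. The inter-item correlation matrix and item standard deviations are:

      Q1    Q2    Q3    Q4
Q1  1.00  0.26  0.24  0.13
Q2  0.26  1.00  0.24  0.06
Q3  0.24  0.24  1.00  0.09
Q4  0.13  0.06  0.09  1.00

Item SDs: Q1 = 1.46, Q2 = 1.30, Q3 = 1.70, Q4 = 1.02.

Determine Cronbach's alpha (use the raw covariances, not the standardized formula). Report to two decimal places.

α = 0.46

Σσ²ᵢ = 1.46² + 1.30² + 1.70² + 1.02² = 7.7520
Covariances σ_ij = r_ij · s_i · s_j:
  σ(Q1,Q2) = 0.26 × 1.46 × 1.30 = 0.4935
  σ(Q1,Q3) = 0.24 × 1.46 × 1.70 = 0.5957
  σ(Q1,Q4) = 0.13 × 1.46 × 1.02 = 0.1936
  σ(Q2,Q3) = 0.24 × 1.30 × 1.70 = 0.5304
  σ(Q2,Q4) = 0.06 × 1.30 × 1.02 = 0.0796
  σ(Q3,Q4) = 0.09 × 1.70 × 1.02 = 0.1561
σ²_T = Σσ²ᵢ + 2·Σσ_ij = 7.7520 + 2 × 2.0489 = 11.8498
α = (4/3)·(1 − 7.7520/11.8498) = 0.46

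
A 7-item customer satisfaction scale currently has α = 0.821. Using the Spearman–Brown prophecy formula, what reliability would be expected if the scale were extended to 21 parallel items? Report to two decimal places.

Length factor m = 21/7 = 3.0000
α' = m·α / (1 + (m−1)·α)
   = 21/7 × 0.821 / (1 + (21/7 − 1) × 0.821)
   = 2.4630 / 2.6420 = 0.93

predicted reliability = 0.93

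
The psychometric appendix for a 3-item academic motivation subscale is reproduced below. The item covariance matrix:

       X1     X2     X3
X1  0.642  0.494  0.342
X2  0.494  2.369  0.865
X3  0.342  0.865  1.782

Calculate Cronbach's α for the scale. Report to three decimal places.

ΣVar(i) = 0.642 + 2.369 + 1.782 = 4.793
Sum of off-diagonal covariances = 1.701
σ²_total = 4.793 + 2 × 1.701 = 8.195
α = (k/(k−1))·(1 − ΣVar(i)/σ²_total) = (3/2)·(1 − 4.793/8.195) = 0.623

Cronbach's α = 0.623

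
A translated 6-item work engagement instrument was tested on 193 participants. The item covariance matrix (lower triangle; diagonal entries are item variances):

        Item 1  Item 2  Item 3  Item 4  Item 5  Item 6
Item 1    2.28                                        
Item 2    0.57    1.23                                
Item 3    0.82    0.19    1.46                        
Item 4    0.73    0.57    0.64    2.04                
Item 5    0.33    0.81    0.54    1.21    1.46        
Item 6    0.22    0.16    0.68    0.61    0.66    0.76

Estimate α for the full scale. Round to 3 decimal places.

α = 0.785

Σσᵢ² = 2.28 + 1.23 + 1.46 + 2.04 + 1.46 + 0.76 = 9.23
Σ_{i<j} σ_ij = 8.74
σ²_total = 9.23 + 2 × 8.74 = 26.71
α = (k/(k−1))·(1 − Σσᵢ²/σ²_total) = (6/5)·(1 − 9.23/26.71) = 0.785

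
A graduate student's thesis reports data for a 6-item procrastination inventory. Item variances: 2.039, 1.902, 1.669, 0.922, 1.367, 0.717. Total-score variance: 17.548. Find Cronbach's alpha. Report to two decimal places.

ΣVar(i) = 2.039 + 1.902 + 1.669 + 0.922 + 1.367 + 0.717 = 8.616
α = (k/(k−1))·(1 − ΣVar(i)/σ²_total) = (6/5)·(1 − 8.616/17.548) = 0.61

α = 0.61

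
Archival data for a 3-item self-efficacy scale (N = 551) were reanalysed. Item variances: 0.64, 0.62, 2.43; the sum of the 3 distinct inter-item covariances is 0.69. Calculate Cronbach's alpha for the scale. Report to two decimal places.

Σσᵢ² = 0.64 + 0.62 + 2.43 = 3.69
Sum of distinct covariances = 0.69
σ²_total = Σσᵢ² + 2·Σcov = 3.69 + 2 × 0.69 = 5.07
α = (3/2)·(1 − 3.69/5.07) = 0.41

Cronbach's alpha = 0.41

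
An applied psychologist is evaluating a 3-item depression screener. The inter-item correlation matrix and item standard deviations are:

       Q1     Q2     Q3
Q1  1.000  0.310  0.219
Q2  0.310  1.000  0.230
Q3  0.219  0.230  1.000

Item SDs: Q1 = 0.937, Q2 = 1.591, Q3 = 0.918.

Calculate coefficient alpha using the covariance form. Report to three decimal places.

Σσ²ᵢ = 0.937² + 1.591² + 0.918² = 4.2520
Covariances σ_ij = r_ij · s_i · s_j:
  σ(Q1,Q2) = 0.310 × 0.937 × 1.591 = 0.4621
  σ(Q1,Q3) = 0.219 × 0.937 × 0.918 = 0.1884
  σ(Q2,Q3) = 0.230 × 1.591 × 0.918 = 0.3359
σ²_T = Σσ²ᵢ + 2·Σσ_ij = 4.2520 + 2 × 0.9864 = 6.2248
α = (3/2)·(1 − 4.2520/6.2248) = 0.475

α = 0.475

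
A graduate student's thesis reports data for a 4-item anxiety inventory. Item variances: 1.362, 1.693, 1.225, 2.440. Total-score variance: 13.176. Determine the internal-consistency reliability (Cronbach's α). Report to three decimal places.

Cronbach's α = 0.653

Σσᵢ² = 1.362 + 1.693 + 1.225 + 2.440 = 6.720
α = (k/(k−1))·(1 − Σσᵢ²/total variance) = (4/3)·(1 − 6.720/13.176) = 0.653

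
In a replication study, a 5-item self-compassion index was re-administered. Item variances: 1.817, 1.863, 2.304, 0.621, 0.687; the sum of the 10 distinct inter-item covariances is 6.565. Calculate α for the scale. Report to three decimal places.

α = 0.804

ΣVar(i) = 1.817 + 1.863 + 2.304 + 0.621 + 0.687 = 7.292
Sum of distinct covariances = 6.565
σ²_total = ΣVar(i) + 2·Σcov = 7.292 + 2 × 6.565 = 20.422
α = (5/4)·(1 − 7.292/20.422) = 0.804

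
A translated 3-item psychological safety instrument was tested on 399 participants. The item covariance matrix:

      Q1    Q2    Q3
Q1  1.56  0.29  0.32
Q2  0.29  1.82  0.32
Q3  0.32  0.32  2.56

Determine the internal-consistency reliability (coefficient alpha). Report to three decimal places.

coefficient alpha = 0.358

ΣVar(i) = 1.56 + 1.82 + 2.56 = 5.94
Σ_{i<j} σ_ij = 0.93
Var(T) = 5.94 + 2 × 0.93 = 7.80
α = (k/(k−1))·(1 − ΣVar(i)/Var(T)) = (3/2)·(1 − 5.94/7.80) = 0.358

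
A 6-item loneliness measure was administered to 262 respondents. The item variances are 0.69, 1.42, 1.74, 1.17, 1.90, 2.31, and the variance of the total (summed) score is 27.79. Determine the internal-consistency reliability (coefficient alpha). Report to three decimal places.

coefficient alpha = 0.801

ΣVar(i) = 0.69 + 1.42 + 1.74 + 1.17 + 1.90 + 2.31 = 9.23
α = (k/(k−1))·(1 − ΣVar(i)/σ²_T) = (6/5)·(1 − 9.23/27.79) = 0.801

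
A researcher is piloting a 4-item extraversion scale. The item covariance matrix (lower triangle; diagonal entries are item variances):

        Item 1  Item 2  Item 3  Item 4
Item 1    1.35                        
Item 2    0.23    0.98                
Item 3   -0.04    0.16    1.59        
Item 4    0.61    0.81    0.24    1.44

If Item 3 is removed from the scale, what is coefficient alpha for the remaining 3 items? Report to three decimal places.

α = 0.700

Remaining items: Item 1, Item 2, Item 4 (k = 3).
sum of item variances = 1.35 + 0.98 + 1.44 = 3.77
Var(T) = 3.77 + 2 × 1.65 = 7.07
α (item deleted) = (3/2)·(1 − 3.77/7.07) = 0.700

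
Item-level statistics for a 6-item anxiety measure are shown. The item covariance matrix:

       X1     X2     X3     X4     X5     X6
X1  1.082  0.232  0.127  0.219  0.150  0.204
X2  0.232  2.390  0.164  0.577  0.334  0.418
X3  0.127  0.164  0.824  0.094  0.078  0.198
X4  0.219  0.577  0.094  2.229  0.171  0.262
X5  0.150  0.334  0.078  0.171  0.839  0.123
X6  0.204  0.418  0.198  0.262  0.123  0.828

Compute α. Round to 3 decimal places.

α = 0.540

sum of item variances = 1.082 + 2.390 + 0.824 + 2.229 + 0.839 + 0.828 = 8.192
Σ_{i<j} σ_ij = 3.351
Var(T) = 8.192 + 2 × 3.351 = 14.894
α = (k/(k−1))·(1 − sum of item variances/Var(T)) = (6/5)·(1 − 8.192/14.894) = 0.540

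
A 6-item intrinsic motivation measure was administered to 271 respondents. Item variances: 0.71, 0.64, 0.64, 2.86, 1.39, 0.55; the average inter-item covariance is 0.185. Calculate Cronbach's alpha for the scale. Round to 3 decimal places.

Cronbach's alpha = 0.540

sum of item variances = 0.71 + 0.64 + 0.64 + 2.86 + 1.39 + 0.55 = 6.79
Sum of the 15 distinct covariances = 15 × 0.185 = 2.775
Var(T) = sum of item variances + 2·Σcov = 6.79 + 2 × 2.775 = 12.340
α = (6/5)·(1 − 6.79/12.340) = 0.540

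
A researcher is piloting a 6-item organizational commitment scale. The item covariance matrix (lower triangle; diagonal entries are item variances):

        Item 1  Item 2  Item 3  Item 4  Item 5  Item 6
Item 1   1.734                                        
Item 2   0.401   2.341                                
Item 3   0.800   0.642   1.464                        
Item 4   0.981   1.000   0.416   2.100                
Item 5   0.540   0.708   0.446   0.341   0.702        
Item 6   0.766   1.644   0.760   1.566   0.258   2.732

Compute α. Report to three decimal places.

ΣVar(i) = 1.734 + 2.341 + 1.464 + 2.100 + 0.702 + 2.732 = 11.073
Σ_{i<j} σ_ij = 11.269
σ²_total = 11.073 + 2 × 11.269 = 33.611
α = (k/(k−1))·(1 − ΣVar(i)/σ²_total) = (6/5)·(1 − 11.073/33.611) = 0.805

α = 0.805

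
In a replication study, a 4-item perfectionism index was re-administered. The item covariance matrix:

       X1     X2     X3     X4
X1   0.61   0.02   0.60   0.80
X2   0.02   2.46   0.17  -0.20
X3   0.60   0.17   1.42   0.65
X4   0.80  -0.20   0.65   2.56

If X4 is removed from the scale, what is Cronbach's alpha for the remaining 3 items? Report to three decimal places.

α = 0.390

Remaining items: X1, X2, X3 (k = 3).
sum of item variances = 0.61 + 2.46 + 1.42 = 4.49
σ²_T = 4.49 + 2 × 0.79 = 6.07
α (item deleted) = (3/2)·(1 − 4.49/6.07) = 0.390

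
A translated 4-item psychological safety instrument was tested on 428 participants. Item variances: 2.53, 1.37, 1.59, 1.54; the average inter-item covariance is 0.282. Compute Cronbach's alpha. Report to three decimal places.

α = 0.433

Σσ²ᵢ = 2.53 + 1.37 + 1.59 + 1.54 = 7.03
Sum of the 6 distinct covariances = 6 × 0.282 = 1.692
Var(T) = Σσ²ᵢ + 2·Σcov = 7.03 + 2 × 1.692 = 10.414
α = (4/3)·(1 − 7.03/10.414) = 0.433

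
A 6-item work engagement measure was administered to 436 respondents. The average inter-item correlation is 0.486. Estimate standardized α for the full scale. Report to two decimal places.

Standardized α = k·r̄ / (1 + (k−1)·r̄) = 6 × 0.486 / (1 + 5 × 0.486)
  = 2.9160 / 3.4300 = 0.85

α = 0.85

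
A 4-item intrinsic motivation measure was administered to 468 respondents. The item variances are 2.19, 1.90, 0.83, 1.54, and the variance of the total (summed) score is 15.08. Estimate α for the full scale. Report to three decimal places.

ΣVar(i) = 2.19 + 1.90 + 0.83 + 1.54 = 6.46
α = (k/(k−1))·(1 − ΣVar(i)/σ²_T) = (4/3)·(1 − 6.46/15.08) = 0.762

α = 0.762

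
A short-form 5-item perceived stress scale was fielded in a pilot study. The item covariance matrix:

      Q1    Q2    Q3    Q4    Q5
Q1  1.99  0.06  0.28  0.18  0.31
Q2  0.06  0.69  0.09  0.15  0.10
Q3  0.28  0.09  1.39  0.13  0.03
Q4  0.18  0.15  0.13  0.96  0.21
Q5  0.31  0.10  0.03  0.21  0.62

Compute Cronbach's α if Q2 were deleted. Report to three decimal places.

Cronbach's α = 0.420

Remaining items: Q1, Q3, Q4, Q5 (k = 4).
Σσ²ᵢ = 1.99 + 1.39 + 0.96 + 0.62 = 4.96
Var(T) = 4.96 + 2 × 1.14 = 7.24
α (item deleted) = (4/3)·(1 − 4.96/7.24) = 0.420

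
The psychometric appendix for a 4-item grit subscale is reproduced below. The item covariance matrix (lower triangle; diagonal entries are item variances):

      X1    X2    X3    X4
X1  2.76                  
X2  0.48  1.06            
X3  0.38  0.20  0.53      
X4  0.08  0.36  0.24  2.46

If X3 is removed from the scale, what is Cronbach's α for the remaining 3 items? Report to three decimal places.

Remaining items: X1, X2, X4 (k = 3).
Σσ²ᵢ = 2.76 + 1.06 + 2.46 = 6.28
σ²_total = 6.28 + 2 × 0.92 = 8.12
α (item deleted) = (3/2)·(1 − 6.28/8.12) = 0.340

Cronbach's α = 0.340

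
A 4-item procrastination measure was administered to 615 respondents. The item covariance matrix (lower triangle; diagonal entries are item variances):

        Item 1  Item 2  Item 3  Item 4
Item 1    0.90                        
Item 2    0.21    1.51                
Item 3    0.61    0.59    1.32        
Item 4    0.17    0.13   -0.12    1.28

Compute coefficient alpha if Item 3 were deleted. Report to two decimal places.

α = 0.32

Remaining items: Item 1, Item 2, Item 4 (k = 3).
sum of item variances = 0.90 + 1.51 + 1.28 = 3.69
Var(T) = 3.69 + 2 × 0.51 = 4.71
α (item deleted) = (3/2)·(1 − 3.69/4.71) = 0.32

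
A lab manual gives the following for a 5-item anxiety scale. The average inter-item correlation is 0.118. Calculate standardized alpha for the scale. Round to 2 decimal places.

standardized alpha = 0.40

Standardized α = k·r̄ / (1 + (k−1)·r̄) = 5 × 0.118 / (1 + 4 × 0.118)
  = 0.5900 / 1.4720 = 0.40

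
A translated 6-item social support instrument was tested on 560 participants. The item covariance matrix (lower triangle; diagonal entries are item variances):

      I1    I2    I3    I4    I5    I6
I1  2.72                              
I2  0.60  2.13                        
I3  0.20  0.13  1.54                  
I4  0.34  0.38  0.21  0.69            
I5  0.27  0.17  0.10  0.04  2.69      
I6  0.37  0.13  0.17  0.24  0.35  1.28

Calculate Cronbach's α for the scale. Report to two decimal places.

Cronbach's α = 0.48

ΣVar(i) = 2.72 + 2.13 + 1.54 + 0.69 + 2.69 + 1.28 = 11.05
Σ_{i<j} σ_ij = 3.70
Var(T) = 11.05 + 2 × 3.70 = 18.45
α = (k/(k−1))·(1 − ΣVar(i)/Var(T)) = (6/5)·(1 − 11.05/18.45) = 0.48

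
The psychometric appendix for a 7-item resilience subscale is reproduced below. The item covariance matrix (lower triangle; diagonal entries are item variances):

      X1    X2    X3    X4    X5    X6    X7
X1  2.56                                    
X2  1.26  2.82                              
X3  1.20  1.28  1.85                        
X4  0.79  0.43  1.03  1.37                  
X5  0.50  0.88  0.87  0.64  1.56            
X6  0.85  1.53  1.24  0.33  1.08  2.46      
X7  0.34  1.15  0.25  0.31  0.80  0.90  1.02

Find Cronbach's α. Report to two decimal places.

Σσᵢ² = 2.56 + 2.82 + 1.85 + 1.37 + 1.56 + 2.46 + 1.02 = 13.64
Sum of the distinct covariances = 17.66
σ²_total = 13.64 + 2 × 17.66 = 48.96
α = (k/(k−1))·(1 − Σσᵢ²/σ²_total) = (7/6)·(1 − 13.64/48.96) = 0.84

Cronbach's α = 0.84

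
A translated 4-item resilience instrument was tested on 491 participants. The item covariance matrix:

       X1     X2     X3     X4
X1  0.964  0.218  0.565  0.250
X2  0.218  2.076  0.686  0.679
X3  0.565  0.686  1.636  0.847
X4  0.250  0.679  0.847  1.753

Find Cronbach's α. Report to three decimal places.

Σσ²ᵢ = 0.964 + 2.076 + 1.636 + 1.753 = 6.429
Sum of off-diagonal covariances = 3.245
σ²_total = 6.429 + 2 × 3.245 = 12.919
α = (k/(k−1))·(1 − Σσ²ᵢ/σ²_total) = (4/3)·(1 − 6.429/12.919) = 0.670

Cronbach's α = 0.670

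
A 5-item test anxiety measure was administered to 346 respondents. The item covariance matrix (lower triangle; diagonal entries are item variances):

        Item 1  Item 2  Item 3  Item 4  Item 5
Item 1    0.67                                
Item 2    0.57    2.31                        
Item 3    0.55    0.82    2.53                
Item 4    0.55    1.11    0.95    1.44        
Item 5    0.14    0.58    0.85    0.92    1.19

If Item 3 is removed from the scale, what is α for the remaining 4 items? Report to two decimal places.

Remaining items: Item 1, Item 2, Item 4, Item 5 (k = 4).
sum of item variances = 0.67 + 2.31 + 1.44 + 1.19 = 5.61
σ²_T = 5.61 + 2 × 3.87 = 13.35
α (item deleted) = (4/3)·(1 − 5.61/13.35) = 0.77

α = 0.77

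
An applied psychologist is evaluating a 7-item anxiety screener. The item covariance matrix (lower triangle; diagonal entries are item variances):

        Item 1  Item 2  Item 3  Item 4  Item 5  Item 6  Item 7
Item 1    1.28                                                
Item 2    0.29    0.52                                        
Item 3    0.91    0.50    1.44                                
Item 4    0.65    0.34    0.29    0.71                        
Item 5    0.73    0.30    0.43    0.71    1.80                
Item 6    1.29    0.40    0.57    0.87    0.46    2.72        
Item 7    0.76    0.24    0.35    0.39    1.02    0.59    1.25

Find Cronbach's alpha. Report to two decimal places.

Σσᵢ² = 1.28 + 0.52 + 1.44 + 0.71 + 1.80 + 2.72 + 1.25 = 9.72
Sum of off-diagonal covariances = 12.09
σ²_total = 9.72 + 2 × 12.09 = 33.90
α = (k/(k−1))·(1 − Σσᵢ²/σ²_total) = (7/6)·(1 − 9.72/33.90) = 0.83

α = 0.83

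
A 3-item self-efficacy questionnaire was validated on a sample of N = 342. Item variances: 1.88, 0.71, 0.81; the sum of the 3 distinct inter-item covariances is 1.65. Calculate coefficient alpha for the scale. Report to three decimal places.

α = 0.739

Σσ²ᵢ = 1.88 + 0.71 + 0.81 = 3.40
Sum of distinct covariances = 1.65
Var(T) = Σσ²ᵢ + 2·Σcov = 3.40 + 2 × 1.65 = 6.70
α = (3/2)·(1 − 3.40/6.70) = 0.739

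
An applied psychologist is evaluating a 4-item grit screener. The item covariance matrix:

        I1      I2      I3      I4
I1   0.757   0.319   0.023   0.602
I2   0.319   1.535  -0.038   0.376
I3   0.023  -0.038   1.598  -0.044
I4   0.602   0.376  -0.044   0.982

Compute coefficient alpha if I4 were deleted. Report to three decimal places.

Remaining items: I1, I2, I3 (k = 3).
Σσᵢ² = 0.757 + 1.535 + 1.598 = 3.890
σ²_total = 3.890 + 2 × 0.304 = 4.498
α (item deleted) = (3/2)·(1 − 3.890/4.498) = 0.203

coefficient alpha = 0.203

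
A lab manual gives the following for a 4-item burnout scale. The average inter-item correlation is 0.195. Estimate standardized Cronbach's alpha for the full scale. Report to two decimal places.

Standardized α = k·r̄ / (1 + (k−1)·r̄) = 4 × 0.195 / (1 + 3 × 0.195)
  = 0.7800 / 1.5850 = 0.49

α = 0.49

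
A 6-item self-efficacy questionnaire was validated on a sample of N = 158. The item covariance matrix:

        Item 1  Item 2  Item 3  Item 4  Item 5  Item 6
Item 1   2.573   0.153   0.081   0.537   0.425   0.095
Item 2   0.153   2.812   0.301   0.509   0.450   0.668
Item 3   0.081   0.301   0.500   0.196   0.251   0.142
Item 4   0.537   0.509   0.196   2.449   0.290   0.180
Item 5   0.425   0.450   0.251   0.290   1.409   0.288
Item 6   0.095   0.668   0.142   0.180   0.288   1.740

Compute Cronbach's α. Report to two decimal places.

Σσᵢ² = 2.573 + 2.812 + 0.500 + 2.449 + 1.409 + 1.740 = 11.483
Σ_{i<j} σ_ij = 4.566
Var(T) = 11.483 + 2 × 4.566 = 20.615
α = (k/(k−1))·(1 − Σσᵢ²/Var(T)) = (6/5)·(1 − 11.483/20.615) = 0.53

Cronbach's α = 0.53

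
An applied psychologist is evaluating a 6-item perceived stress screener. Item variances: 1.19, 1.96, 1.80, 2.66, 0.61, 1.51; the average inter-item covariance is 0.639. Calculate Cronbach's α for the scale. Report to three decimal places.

Cronbach's α = 0.796

sum of item variances = 1.19 + 1.96 + 1.80 + 2.66 + 0.61 + 1.51 = 9.73
Sum of the 15 distinct covariances = 15 × 0.639 = 9.585
σ²_T = sum of item variances + 2·Σcov = 9.73 + 2 × 9.585 = 28.900
α = (6/5)·(1 − 9.73/28.900) = 0.796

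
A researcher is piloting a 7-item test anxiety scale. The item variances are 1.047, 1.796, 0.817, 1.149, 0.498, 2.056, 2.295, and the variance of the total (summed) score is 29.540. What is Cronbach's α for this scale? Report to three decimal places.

α = 0.785

Σσᵢ² = 1.047 + 1.796 + 0.817 + 1.149 + 0.498 + 2.056 + 2.295 = 9.658
α = (k/(k−1))·(1 − Σσᵢ²/σ²_total) = (7/6)·(1 − 9.658/29.540) = 0.785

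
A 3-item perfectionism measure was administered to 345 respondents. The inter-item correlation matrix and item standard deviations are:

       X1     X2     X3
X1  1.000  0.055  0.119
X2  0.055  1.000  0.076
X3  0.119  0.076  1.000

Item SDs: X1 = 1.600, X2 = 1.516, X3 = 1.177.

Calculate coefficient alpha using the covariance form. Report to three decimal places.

α = 0.205

Σσ²ᵢ = 1.600² + 1.516² + 1.177² = 6.2436
Covariances σ_ij = r_ij · s_i · s_j:
  σ(X1,X2) = 0.055 × 1.600 × 1.516 = 0.1334
  σ(X1,X3) = 0.119 × 1.600 × 1.177 = 0.2241
  σ(X2,X3) = 0.076 × 1.516 × 1.177 = 0.1356
σ²_T = Σσ²ᵢ + 2·Σσ_ij = 6.2436 + 2 × 0.4931 = 7.2298
α = (3/2)·(1 − 6.2436/7.2298) = 0.205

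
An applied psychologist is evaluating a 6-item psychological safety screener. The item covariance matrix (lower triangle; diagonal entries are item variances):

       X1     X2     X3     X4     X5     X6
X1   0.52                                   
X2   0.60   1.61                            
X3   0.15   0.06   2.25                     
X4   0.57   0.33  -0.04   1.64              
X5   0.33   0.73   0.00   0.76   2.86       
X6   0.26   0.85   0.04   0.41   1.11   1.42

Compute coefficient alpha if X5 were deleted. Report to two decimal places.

Remaining items: X1, X2, X3, X4, X6 (k = 5).
Σσ²ᵢ = 0.52 + 1.61 + 2.25 + 1.64 + 1.42 = 7.44
Var(T) = 7.44 + 2 × 3.23 = 13.90
α (item deleted) = (5/4)·(1 − 7.44/13.90) = 0.58

coefficient alpha = 0.58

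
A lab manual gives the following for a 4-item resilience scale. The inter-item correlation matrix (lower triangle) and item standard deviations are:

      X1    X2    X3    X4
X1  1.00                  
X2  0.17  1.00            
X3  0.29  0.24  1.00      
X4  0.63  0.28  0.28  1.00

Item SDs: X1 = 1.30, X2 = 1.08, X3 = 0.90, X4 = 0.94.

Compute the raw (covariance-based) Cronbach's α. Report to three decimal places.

α = 0.640

Σσ²ᵢ = 1.30² + 1.08² + 0.90² + 0.94² = 4.5500
Covariances σ_ij = r_ij · s_i · s_j:
  σ(X1,X2) = 0.17 × 1.30 × 1.08 = 0.2387
  σ(X1,X3) = 0.29 × 1.30 × 0.90 = 0.3393
  σ(X1,X4) = 0.63 × 1.30 × 0.94 = 0.7699
  σ(X2,X3) = 0.24 × 1.08 × 0.90 = 0.2333
  σ(X2,X4) = 0.28 × 1.08 × 0.94 = 0.2843
  σ(X3,X4) = 0.28 × 0.90 × 0.94 = 0.2369
σ²_T = Σσ²ᵢ + 2·Σσ_ij = 4.5500 + 2 × 2.1024 = 8.7548
α = (4/3)·(1 − 4.5500/8.7548) = 0.640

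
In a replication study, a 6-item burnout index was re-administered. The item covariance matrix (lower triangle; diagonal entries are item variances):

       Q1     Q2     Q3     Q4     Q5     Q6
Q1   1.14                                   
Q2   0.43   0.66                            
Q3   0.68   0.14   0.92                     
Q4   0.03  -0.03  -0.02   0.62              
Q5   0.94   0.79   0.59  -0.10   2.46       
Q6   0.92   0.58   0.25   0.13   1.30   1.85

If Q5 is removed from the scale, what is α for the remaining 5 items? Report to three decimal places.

Remaining items: Q1, Q2, Q3, Q4, Q6 (k = 5).
sum of item variances = 1.14 + 0.66 + 0.92 + 0.62 + 1.85 = 5.19
σ²_total = 5.19 + 2 × 3.11 = 11.41
α (item deleted) = (5/4)·(1 − 5.19/11.41) = 0.681

α = 0.681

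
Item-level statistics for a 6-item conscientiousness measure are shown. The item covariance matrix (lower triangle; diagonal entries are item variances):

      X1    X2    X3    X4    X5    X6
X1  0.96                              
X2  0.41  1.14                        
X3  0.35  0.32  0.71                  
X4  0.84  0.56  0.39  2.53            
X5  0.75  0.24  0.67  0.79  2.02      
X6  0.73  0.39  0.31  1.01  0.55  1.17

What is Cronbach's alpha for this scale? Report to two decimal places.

Cronbach's alpha = 0.79

Σσ²ᵢ = 0.96 + 1.14 + 0.71 + 2.53 + 2.02 + 1.17 = 8.53
Sum of the distinct covariances = 8.31
Var(T) = 8.53 + 2 × 8.31 = 25.15
α = (k/(k−1))·(1 − Σσ²ᵢ/Var(T)) = (6/5)·(1 − 8.53/25.15) = 0.79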